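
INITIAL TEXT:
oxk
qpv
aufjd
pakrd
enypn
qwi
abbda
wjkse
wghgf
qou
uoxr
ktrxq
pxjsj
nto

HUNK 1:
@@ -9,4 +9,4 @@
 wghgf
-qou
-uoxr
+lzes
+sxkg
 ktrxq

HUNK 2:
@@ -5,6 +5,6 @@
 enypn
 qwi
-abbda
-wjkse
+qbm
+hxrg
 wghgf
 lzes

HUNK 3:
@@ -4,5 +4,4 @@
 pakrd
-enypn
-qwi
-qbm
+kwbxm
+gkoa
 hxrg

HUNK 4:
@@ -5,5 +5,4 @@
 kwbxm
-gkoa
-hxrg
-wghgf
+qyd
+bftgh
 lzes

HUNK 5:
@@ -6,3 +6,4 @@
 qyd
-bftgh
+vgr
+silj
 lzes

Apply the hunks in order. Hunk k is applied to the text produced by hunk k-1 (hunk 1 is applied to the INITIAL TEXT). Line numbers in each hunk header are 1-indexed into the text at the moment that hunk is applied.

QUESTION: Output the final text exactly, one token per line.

Answer: oxk
qpv
aufjd
pakrd
kwbxm
qyd
vgr
silj
lzes
sxkg
ktrxq
pxjsj
nto

Derivation:
Hunk 1: at line 9 remove [qou,uoxr] add [lzes,sxkg] -> 14 lines: oxk qpv aufjd pakrd enypn qwi abbda wjkse wghgf lzes sxkg ktrxq pxjsj nto
Hunk 2: at line 5 remove [abbda,wjkse] add [qbm,hxrg] -> 14 lines: oxk qpv aufjd pakrd enypn qwi qbm hxrg wghgf lzes sxkg ktrxq pxjsj nto
Hunk 3: at line 4 remove [enypn,qwi,qbm] add [kwbxm,gkoa] -> 13 lines: oxk qpv aufjd pakrd kwbxm gkoa hxrg wghgf lzes sxkg ktrxq pxjsj nto
Hunk 4: at line 5 remove [gkoa,hxrg,wghgf] add [qyd,bftgh] -> 12 lines: oxk qpv aufjd pakrd kwbxm qyd bftgh lzes sxkg ktrxq pxjsj nto
Hunk 5: at line 6 remove [bftgh] add [vgr,silj] -> 13 lines: oxk qpv aufjd pakrd kwbxm qyd vgr silj lzes sxkg ktrxq pxjsj nto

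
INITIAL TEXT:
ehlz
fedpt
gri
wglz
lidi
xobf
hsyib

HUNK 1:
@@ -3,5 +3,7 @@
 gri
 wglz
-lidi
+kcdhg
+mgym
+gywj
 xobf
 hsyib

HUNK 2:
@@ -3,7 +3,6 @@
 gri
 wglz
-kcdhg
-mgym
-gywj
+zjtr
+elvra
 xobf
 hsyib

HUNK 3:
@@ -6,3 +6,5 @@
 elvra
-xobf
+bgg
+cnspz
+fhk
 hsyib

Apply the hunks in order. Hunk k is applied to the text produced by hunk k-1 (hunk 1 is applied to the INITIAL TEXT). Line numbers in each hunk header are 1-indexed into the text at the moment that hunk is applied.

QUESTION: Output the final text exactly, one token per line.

Hunk 1: at line 3 remove [lidi] add [kcdhg,mgym,gywj] -> 9 lines: ehlz fedpt gri wglz kcdhg mgym gywj xobf hsyib
Hunk 2: at line 3 remove [kcdhg,mgym,gywj] add [zjtr,elvra] -> 8 lines: ehlz fedpt gri wglz zjtr elvra xobf hsyib
Hunk 3: at line 6 remove [xobf] add [bgg,cnspz,fhk] -> 10 lines: ehlz fedpt gri wglz zjtr elvra bgg cnspz fhk hsyib

Answer: ehlz
fedpt
gri
wglz
zjtr
elvra
bgg
cnspz
fhk
hsyib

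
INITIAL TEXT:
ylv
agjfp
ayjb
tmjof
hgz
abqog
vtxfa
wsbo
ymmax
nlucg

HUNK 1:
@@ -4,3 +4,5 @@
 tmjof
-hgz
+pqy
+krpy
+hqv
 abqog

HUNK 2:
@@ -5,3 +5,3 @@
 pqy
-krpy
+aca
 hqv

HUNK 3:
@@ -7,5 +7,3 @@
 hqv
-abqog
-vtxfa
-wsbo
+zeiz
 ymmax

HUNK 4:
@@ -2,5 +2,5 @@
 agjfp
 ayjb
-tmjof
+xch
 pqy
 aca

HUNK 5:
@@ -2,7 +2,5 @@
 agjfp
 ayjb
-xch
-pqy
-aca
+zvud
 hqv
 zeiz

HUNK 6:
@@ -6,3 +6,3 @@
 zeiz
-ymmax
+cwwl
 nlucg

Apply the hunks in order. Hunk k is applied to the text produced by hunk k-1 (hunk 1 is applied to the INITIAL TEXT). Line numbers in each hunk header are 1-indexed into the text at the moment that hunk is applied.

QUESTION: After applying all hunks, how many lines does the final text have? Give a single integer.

Answer: 8

Derivation:
Hunk 1: at line 4 remove [hgz] add [pqy,krpy,hqv] -> 12 lines: ylv agjfp ayjb tmjof pqy krpy hqv abqog vtxfa wsbo ymmax nlucg
Hunk 2: at line 5 remove [krpy] add [aca] -> 12 lines: ylv agjfp ayjb tmjof pqy aca hqv abqog vtxfa wsbo ymmax nlucg
Hunk 3: at line 7 remove [abqog,vtxfa,wsbo] add [zeiz] -> 10 lines: ylv agjfp ayjb tmjof pqy aca hqv zeiz ymmax nlucg
Hunk 4: at line 2 remove [tmjof] add [xch] -> 10 lines: ylv agjfp ayjb xch pqy aca hqv zeiz ymmax nlucg
Hunk 5: at line 2 remove [xch,pqy,aca] add [zvud] -> 8 lines: ylv agjfp ayjb zvud hqv zeiz ymmax nlucg
Hunk 6: at line 6 remove [ymmax] add [cwwl] -> 8 lines: ylv agjfp ayjb zvud hqv zeiz cwwl nlucg
Final line count: 8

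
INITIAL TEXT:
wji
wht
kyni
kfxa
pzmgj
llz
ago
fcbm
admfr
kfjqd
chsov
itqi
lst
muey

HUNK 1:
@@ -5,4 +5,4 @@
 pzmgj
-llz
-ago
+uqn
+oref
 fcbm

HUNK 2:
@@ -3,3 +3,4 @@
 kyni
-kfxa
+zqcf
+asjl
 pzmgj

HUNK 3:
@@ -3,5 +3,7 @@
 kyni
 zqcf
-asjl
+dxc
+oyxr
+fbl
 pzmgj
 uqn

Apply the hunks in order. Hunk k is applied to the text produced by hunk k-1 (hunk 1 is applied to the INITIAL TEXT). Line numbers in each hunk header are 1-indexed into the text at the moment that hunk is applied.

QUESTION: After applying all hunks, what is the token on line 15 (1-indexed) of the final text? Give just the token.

Answer: itqi

Derivation:
Hunk 1: at line 5 remove [llz,ago] add [uqn,oref] -> 14 lines: wji wht kyni kfxa pzmgj uqn oref fcbm admfr kfjqd chsov itqi lst muey
Hunk 2: at line 3 remove [kfxa] add [zqcf,asjl] -> 15 lines: wji wht kyni zqcf asjl pzmgj uqn oref fcbm admfr kfjqd chsov itqi lst muey
Hunk 3: at line 3 remove [asjl] add [dxc,oyxr,fbl] -> 17 lines: wji wht kyni zqcf dxc oyxr fbl pzmgj uqn oref fcbm admfr kfjqd chsov itqi lst muey
Final line 15: itqi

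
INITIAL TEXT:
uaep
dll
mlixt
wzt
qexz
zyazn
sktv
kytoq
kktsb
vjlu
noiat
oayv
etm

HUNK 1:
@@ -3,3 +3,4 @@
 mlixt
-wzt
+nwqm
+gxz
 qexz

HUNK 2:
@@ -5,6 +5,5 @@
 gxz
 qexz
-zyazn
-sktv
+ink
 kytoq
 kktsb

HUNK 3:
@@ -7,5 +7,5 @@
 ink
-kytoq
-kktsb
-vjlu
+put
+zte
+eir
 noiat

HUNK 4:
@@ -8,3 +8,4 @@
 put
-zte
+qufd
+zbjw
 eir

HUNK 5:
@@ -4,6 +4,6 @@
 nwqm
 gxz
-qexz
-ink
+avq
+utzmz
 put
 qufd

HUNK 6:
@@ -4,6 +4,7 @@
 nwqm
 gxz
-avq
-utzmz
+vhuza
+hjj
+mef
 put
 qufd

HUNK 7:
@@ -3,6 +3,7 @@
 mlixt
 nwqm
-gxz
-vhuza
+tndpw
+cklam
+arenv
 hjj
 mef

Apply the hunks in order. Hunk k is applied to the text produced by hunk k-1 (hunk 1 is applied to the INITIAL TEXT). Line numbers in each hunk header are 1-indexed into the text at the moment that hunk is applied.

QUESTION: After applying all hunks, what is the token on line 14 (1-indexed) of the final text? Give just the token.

Answer: noiat

Derivation:
Hunk 1: at line 3 remove [wzt] add [nwqm,gxz] -> 14 lines: uaep dll mlixt nwqm gxz qexz zyazn sktv kytoq kktsb vjlu noiat oayv etm
Hunk 2: at line 5 remove [zyazn,sktv] add [ink] -> 13 lines: uaep dll mlixt nwqm gxz qexz ink kytoq kktsb vjlu noiat oayv etm
Hunk 3: at line 7 remove [kytoq,kktsb,vjlu] add [put,zte,eir] -> 13 lines: uaep dll mlixt nwqm gxz qexz ink put zte eir noiat oayv etm
Hunk 4: at line 8 remove [zte] add [qufd,zbjw] -> 14 lines: uaep dll mlixt nwqm gxz qexz ink put qufd zbjw eir noiat oayv etm
Hunk 5: at line 4 remove [qexz,ink] add [avq,utzmz] -> 14 lines: uaep dll mlixt nwqm gxz avq utzmz put qufd zbjw eir noiat oayv etm
Hunk 6: at line 4 remove [avq,utzmz] add [vhuza,hjj,mef] -> 15 lines: uaep dll mlixt nwqm gxz vhuza hjj mef put qufd zbjw eir noiat oayv etm
Hunk 7: at line 3 remove [gxz,vhuza] add [tndpw,cklam,arenv] -> 16 lines: uaep dll mlixt nwqm tndpw cklam arenv hjj mef put qufd zbjw eir noiat oayv etm
Final line 14: noiat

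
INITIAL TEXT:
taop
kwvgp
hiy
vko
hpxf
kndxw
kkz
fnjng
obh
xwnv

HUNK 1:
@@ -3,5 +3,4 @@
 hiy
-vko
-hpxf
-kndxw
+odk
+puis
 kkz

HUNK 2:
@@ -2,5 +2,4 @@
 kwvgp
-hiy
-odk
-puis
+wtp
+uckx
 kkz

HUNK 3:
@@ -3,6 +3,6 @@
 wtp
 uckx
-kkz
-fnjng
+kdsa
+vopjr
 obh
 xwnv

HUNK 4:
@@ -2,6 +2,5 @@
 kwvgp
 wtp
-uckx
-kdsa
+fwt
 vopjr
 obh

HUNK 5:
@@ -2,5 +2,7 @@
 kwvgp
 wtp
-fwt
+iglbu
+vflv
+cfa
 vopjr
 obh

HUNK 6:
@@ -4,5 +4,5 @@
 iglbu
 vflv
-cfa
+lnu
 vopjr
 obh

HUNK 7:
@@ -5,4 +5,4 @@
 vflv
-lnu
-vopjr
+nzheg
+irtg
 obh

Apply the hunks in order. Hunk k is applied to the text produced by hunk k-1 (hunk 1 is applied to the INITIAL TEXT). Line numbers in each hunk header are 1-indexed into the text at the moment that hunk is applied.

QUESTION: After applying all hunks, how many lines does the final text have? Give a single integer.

Hunk 1: at line 3 remove [vko,hpxf,kndxw] add [odk,puis] -> 9 lines: taop kwvgp hiy odk puis kkz fnjng obh xwnv
Hunk 2: at line 2 remove [hiy,odk,puis] add [wtp,uckx] -> 8 lines: taop kwvgp wtp uckx kkz fnjng obh xwnv
Hunk 3: at line 3 remove [kkz,fnjng] add [kdsa,vopjr] -> 8 lines: taop kwvgp wtp uckx kdsa vopjr obh xwnv
Hunk 4: at line 2 remove [uckx,kdsa] add [fwt] -> 7 lines: taop kwvgp wtp fwt vopjr obh xwnv
Hunk 5: at line 2 remove [fwt] add [iglbu,vflv,cfa] -> 9 lines: taop kwvgp wtp iglbu vflv cfa vopjr obh xwnv
Hunk 6: at line 4 remove [cfa] add [lnu] -> 9 lines: taop kwvgp wtp iglbu vflv lnu vopjr obh xwnv
Hunk 7: at line 5 remove [lnu,vopjr] add [nzheg,irtg] -> 9 lines: taop kwvgp wtp iglbu vflv nzheg irtg obh xwnv
Final line count: 9

Answer: 9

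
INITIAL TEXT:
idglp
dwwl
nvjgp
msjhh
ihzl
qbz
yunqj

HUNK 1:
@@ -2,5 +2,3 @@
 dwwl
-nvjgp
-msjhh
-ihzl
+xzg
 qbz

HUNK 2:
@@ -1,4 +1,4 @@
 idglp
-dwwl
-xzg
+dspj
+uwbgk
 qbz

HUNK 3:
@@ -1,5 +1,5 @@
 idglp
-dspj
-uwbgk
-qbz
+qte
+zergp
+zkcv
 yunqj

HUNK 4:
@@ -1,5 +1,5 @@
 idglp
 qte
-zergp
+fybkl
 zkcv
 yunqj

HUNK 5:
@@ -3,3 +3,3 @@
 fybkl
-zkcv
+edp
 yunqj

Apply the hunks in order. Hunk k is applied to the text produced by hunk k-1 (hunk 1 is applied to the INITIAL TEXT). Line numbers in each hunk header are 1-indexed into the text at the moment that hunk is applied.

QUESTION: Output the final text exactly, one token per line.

Hunk 1: at line 2 remove [nvjgp,msjhh,ihzl] add [xzg] -> 5 lines: idglp dwwl xzg qbz yunqj
Hunk 2: at line 1 remove [dwwl,xzg] add [dspj,uwbgk] -> 5 lines: idglp dspj uwbgk qbz yunqj
Hunk 3: at line 1 remove [dspj,uwbgk,qbz] add [qte,zergp,zkcv] -> 5 lines: idglp qte zergp zkcv yunqj
Hunk 4: at line 1 remove [zergp] add [fybkl] -> 5 lines: idglp qte fybkl zkcv yunqj
Hunk 5: at line 3 remove [zkcv] add [edp] -> 5 lines: idglp qte fybkl edp yunqj

Answer: idglp
qte
fybkl
edp
yunqj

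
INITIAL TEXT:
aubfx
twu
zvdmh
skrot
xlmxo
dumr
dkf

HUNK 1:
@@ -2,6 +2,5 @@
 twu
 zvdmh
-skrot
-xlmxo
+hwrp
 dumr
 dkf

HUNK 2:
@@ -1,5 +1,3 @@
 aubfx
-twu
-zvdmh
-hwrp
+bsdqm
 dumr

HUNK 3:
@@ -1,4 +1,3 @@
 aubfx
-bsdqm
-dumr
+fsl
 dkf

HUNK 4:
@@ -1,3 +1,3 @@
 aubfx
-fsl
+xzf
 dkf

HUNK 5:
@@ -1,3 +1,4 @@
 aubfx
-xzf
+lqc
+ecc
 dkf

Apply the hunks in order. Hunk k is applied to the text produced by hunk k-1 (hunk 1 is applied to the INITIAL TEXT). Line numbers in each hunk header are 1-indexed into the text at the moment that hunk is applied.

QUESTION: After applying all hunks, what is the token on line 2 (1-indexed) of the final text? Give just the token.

Hunk 1: at line 2 remove [skrot,xlmxo] add [hwrp] -> 6 lines: aubfx twu zvdmh hwrp dumr dkf
Hunk 2: at line 1 remove [twu,zvdmh,hwrp] add [bsdqm] -> 4 lines: aubfx bsdqm dumr dkf
Hunk 3: at line 1 remove [bsdqm,dumr] add [fsl] -> 3 lines: aubfx fsl dkf
Hunk 4: at line 1 remove [fsl] add [xzf] -> 3 lines: aubfx xzf dkf
Hunk 5: at line 1 remove [xzf] add [lqc,ecc] -> 4 lines: aubfx lqc ecc dkf
Final line 2: lqc

Answer: lqc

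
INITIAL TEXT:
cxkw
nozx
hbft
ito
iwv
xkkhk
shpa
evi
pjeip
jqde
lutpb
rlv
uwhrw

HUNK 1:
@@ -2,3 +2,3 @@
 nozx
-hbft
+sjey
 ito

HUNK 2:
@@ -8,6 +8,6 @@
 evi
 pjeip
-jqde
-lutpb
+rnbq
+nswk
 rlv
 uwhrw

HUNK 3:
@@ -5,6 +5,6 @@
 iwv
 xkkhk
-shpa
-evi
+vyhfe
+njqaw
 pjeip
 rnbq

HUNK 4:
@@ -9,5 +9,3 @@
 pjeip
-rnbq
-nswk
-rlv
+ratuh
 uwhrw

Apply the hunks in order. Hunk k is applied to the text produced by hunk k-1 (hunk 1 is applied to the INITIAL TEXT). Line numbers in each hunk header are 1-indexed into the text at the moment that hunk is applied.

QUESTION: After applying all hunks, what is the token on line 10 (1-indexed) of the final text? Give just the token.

Hunk 1: at line 2 remove [hbft] add [sjey] -> 13 lines: cxkw nozx sjey ito iwv xkkhk shpa evi pjeip jqde lutpb rlv uwhrw
Hunk 2: at line 8 remove [jqde,lutpb] add [rnbq,nswk] -> 13 lines: cxkw nozx sjey ito iwv xkkhk shpa evi pjeip rnbq nswk rlv uwhrw
Hunk 3: at line 5 remove [shpa,evi] add [vyhfe,njqaw] -> 13 lines: cxkw nozx sjey ito iwv xkkhk vyhfe njqaw pjeip rnbq nswk rlv uwhrw
Hunk 4: at line 9 remove [rnbq,nswk,rlv] add [ratuh] -> 11 lines: cxkw nozx sjey ito iwv xkkhk vyhfe njqaw pjeip ratuh uwhrw
Final line 10: ratuh

Answer: ratuh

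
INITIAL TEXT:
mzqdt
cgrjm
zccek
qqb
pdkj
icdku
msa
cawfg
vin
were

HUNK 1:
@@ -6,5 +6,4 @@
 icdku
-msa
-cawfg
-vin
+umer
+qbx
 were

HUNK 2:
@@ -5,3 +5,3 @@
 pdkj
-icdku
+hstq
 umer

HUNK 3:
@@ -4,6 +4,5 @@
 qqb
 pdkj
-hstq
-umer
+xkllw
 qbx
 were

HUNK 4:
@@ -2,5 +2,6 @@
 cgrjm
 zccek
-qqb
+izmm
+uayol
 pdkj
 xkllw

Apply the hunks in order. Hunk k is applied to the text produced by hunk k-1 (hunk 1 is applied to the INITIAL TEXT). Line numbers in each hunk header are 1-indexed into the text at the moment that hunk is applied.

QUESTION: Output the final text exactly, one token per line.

Hunk 1: at line 6 remove [msa,cawfg,vin] add [umer,qbx] -> 9 lines: mzqdt cgrjm zccek qqb pdkj icdku umer qbx were
Hunk 2: at line 5 remove [icdku] add [hstq] -> 9 lines: mzqdt cgrjm zccek qqb pdkj hstq umer qbx were
Hunk 3: at line 4 remove [hstq,umer] add [xkllw] -> 8 lines: mzqdt cgrjm zccek qqb pdkj xkllw qbx were
Hunk 4: at line 2 remove [qqb] add [izmm,uayol] -> 9 lines: mzqdt cgrjm zccek izmm uayol pdkj xkllw qbx were

Answer: mzqdt
cgrjm
zccek
izmm
uayol
pdkj
xkllw
qbx
were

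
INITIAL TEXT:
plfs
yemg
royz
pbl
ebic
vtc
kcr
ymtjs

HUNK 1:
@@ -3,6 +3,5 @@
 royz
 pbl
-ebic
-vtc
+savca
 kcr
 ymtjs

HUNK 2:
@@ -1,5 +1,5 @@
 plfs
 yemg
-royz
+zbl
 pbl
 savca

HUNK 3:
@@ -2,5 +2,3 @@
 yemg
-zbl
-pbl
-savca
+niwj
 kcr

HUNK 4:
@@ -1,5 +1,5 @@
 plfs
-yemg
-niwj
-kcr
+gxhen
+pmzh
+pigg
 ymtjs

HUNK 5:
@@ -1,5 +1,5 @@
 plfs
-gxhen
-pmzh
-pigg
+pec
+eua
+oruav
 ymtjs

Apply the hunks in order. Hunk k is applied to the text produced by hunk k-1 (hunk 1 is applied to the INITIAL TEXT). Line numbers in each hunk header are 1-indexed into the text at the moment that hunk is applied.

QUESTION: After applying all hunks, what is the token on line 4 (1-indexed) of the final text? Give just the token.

Answer: oruav

Derivation:
Hunk 1: at line 3 remove [ebic,vtc] add [savca] -> 7 lines: plfs yemg royz pbl savca kcr ymtjs
Hunk 2: at line 1 remove [royz] add [zbl] -> 7 lines: plfs yemg zbl pbl savca kcr ymtjs
Hunk 3: at line 2 remove [zbl,pbl,savca] add [niwj] -> 5 lines: plfs yemg niwj kcr ymtjs
Hunk 4: at line 1 remove [yemg,niwj,kcr] add [gxhen,pmzh,pigg] -> 5 lines: plfs gxhen pmzh pigg ymtjs
Hunk 5: at line 1 remove [gxhen,pmzh,pigg] add [pec,eua,oruav] -> 5 lines: plfs pec eua oruav ymtjs
Final line 4: oruav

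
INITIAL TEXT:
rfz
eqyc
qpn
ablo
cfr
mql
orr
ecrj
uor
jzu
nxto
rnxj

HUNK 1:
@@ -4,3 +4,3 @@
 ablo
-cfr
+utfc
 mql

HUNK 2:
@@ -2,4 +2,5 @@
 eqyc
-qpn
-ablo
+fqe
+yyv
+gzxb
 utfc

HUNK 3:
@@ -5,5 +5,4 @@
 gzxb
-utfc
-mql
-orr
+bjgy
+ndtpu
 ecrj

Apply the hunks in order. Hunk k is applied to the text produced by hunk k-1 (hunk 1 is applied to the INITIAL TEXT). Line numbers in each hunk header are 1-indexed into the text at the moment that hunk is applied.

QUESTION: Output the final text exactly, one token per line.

Answer: rfz
eqyc
fqe
yyv
gzxb
bjgy
ndtpu
ecrj
uor
jzu
nxto
rnxj

Derivation:
Hunk 1: at line 4 remove [cfr] add [utfc] -> 12 lines: rfz eqyc qpn ablo utfc mql orr ecrj uor jzu nxto rnxj
Hunk 2: at line 2 remove [qpn,ablo] add [fqe,yyv,gzxb] -> 13 lines: rfz eqyc fqe yyv gzxb utfc mql orr ecrj uor jzu nxto rnxj
Hunk 3: at line 5 remove [utfc,mql,orr] add [bjgy,ndtpu] -> 12 lines: rfz eqyc fqe yyv gzxb bjgy ndtpu ecrj uor jzu nxto rnxj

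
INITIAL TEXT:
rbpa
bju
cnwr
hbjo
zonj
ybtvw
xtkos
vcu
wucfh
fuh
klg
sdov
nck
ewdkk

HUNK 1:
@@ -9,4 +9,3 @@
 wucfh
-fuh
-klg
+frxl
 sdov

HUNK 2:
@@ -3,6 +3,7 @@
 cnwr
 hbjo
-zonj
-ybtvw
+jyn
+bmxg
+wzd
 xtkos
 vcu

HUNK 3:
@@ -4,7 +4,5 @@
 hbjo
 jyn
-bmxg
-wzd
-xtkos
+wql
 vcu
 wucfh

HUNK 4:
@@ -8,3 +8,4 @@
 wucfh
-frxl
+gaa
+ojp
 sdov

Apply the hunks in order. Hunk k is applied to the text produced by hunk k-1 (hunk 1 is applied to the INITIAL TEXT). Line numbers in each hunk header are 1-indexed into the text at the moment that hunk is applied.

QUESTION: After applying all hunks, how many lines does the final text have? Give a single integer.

Answer: 13

Derivation:
Hunk 1: at line 9 remove [fuh,klg] add [frxl] -> 13 lines: rbpa bju cnwr hbjo zonj ybtvw xtkos vcu wucfh frxl sdov nck ewdkk
Hunk 2: at line 3 remove [zonj,ybtvw] add [jyn,bmxg,wzd] -> 14 lines: rbpa bju cnwr hbjo jyn bmxg wzd xtkos vcu wucfh frxl sdov nck ewdkk
Hunk 3: at line 4 remove [bmxg,wzd,xtkos] add [wql] -> 12 lines: rbpa bju cnwr hbjo jyn wql vcu wucfh frxl sdov nck ewdkk
Hunk 4: at line 8 remove [frxl] add [gaa,ojp] -> 13 lines: rbpa bju cnwr hbjo jyn wql vcu wucfh gaa ojp sdov nck ewdkk
Final line count: 13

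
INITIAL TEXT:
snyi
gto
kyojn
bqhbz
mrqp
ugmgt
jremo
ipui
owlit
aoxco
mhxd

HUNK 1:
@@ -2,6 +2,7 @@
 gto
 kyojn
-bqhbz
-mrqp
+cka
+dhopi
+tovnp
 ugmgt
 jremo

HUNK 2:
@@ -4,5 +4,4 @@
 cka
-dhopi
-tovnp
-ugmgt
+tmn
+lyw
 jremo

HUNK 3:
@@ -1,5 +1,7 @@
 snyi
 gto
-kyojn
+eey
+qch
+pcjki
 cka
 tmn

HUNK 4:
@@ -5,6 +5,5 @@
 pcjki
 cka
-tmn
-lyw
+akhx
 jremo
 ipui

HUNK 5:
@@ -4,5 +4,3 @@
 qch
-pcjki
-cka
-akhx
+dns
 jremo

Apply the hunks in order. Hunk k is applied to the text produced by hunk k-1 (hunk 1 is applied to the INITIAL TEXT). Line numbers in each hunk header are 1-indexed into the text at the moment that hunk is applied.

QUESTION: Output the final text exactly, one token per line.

Hunk 1: at line 2 remove [bqhbz,mrqp] add [cka,dhopi,tovnp] -> 12 lines: snyi gto kyojn cka dhopi tovnp ugmgt jremo ipui owlit aoxco mhxd
Hunk 2: at line 4 remove [dhopi,tovnp,ugmgt] add [tmn,lyw] -> 11 lines: snyi gto kyojn cka tmn lyw jremo ipui owlit aoxco mhxd
Hunk 3: at line 1 remove [kyojn] add [eey,qch,pcjki] -> 13 lines: snyi gto eey qch pcjki cka tmn lyw jremo ipui owlit aoxco mhxd
Hunk 4: at line 5 remove [tmn,lyw] add [akhx] -> 12 lines: snyi gto eey qch pcjki cka akhx jremo ipui owlit aoxco mhxd
Hunk 5: at line 4 remove [pcjki,cka,akhx] add [dns] -> 10 lines: snyi gto eey qch dns jremo ipui owlit aoxco mhxd

Answer: snyi
gto
eey
qch
dns
jremo
ipui
owlit
aoxco
mhxd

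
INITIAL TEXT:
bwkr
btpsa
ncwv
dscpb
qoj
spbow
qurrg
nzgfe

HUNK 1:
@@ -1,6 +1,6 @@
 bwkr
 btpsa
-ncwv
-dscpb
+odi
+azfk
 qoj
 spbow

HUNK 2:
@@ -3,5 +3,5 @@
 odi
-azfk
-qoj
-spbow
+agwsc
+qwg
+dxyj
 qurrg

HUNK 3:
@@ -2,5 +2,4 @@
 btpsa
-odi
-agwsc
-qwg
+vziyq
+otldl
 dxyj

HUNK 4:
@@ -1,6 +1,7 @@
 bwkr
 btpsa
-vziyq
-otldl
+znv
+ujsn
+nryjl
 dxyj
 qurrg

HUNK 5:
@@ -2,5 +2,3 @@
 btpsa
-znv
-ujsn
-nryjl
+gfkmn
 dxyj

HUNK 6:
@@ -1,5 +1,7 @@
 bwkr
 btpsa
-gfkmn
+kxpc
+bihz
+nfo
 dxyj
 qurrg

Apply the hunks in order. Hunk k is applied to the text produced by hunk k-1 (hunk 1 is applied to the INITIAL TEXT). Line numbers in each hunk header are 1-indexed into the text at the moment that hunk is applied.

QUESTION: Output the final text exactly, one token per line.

Hunk 1: at line 1 remove [ncwv,dscpb] add [odi,azfk] -> 8 lines: bwkr btpsa odi azfk qoj spbow qurrg nzgfe
Hunk 2: at line 3 remove [azfk,qoj,spbow] add [agwsc,qwg,dxyj] -> 8 lines: bwkr btpsa odi agwsc qwg dxyj qurrg nzgfe
Hunk 3: at line 2 remove [odi,agwsc,qwg] add [vziyq,otldl] -> 7 lines: bwkr btpsa vziyq otldl dxyj qurrg nzgfe
Hunk 4: at line 1 remove [vziyq,otldl] add [znv,ujsn,nryjl] -> 8 lines: bwkr btpsa znv ujsn nryjl dxyj qurrg nzgfe
Hunk 5: at line 2 remove [znv,ujsn,nryjl] add [gfkmn] -> 6 lines: bwkr btpsa gfkmn dxyj qurrg nzgfe
Hunk 6: at line 1 remove [gfkmn] add [kxpc,bihz,nfo] -> 8 lines: bwkr btpsa kxpc bihz nfo dxyj qurrg nzgfe

Answer: bwkr
btpsa
kxpc
bihz
nfo
dxyj
qurrg
nzgfe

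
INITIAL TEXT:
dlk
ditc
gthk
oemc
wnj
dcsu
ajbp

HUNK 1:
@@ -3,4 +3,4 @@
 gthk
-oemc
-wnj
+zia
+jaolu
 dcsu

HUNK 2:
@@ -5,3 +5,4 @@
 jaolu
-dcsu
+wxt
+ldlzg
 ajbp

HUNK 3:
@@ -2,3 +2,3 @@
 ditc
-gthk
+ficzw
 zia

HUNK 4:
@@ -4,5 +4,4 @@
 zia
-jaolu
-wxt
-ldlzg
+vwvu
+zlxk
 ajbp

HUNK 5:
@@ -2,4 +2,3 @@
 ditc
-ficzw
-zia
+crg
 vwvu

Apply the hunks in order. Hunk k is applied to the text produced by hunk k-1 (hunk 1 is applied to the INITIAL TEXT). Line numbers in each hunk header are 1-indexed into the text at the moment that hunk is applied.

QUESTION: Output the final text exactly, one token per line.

Hunk 1: at line 3 remove [oemc,wnj] add [zia,jaolu] -> 7 lines: dlk ditc gthk zia jaolu dcsu ajbp
Hunk 2: at line 5 remove [dcsu] add [wxt,ldlzg] -> 8 lines: dlk ditc gthk zia jaolu wxt ldlzg ajbp
Hunk 3: at line 2 remove [gthk] add [ficzw] -> 8 lines: dlk ditc ficzw zia jaolu wxt ldlzg ajbp
Hunk 4: at line 4 remove [jaolu,wxt,ldlzg] add [vwvu,zlxk] -> 7 lines: dlk ditc ficzw zia vwvu zlxk ajbp
Hunk 5: at line 2 remove [ficzw,zia] add [crg] -> 6 lines: dlk ditc crg vwvu zlxk ajbp

Answer: dlk
ditc
crg
vwvu
zlxk
ajbp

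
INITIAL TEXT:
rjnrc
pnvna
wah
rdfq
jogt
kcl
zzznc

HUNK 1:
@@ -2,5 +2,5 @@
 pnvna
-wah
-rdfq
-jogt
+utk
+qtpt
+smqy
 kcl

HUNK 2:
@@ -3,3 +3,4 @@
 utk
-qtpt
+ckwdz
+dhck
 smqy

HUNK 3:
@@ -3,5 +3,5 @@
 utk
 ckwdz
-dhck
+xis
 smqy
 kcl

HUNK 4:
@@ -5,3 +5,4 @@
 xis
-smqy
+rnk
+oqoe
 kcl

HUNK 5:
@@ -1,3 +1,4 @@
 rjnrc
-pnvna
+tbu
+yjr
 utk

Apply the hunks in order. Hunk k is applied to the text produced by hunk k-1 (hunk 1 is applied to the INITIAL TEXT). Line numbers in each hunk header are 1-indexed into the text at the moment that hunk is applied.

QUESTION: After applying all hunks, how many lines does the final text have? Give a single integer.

Hunk 1: at line 2 remove [wah,rdfq,jogt] add [utk,qtpt,smqy] -> 7 lines: rjnrc pnvna utk qtpt smqy kcl zzznc
Hunk 2: at line 3 remove [qtpt] add [ckwdz,dhck] -> 8 lines: rjnrc pnvna utk ckwdz dhck smqy kcl zzznc
Hunk 3: at line 3 remove [dhck] add [xis] -> 8 lines: rjnrc pnvna utk ckwdz xis smqy kcl zzznc
Hunk 4: at line 5 remove [smqy] add [rnk,oqoe] -> 9 lines: rjnrc pnvna utk ckwdz xis rnk oqoe kcl zzznc
Hunk 5: at line 1 remove [pnvna] add [tbu,yjr] -> 10 lines: rjnrc tbu yjr utk ckwdz xis rnk oqoe kcl zzznc
Final line count: 10

Answer: 10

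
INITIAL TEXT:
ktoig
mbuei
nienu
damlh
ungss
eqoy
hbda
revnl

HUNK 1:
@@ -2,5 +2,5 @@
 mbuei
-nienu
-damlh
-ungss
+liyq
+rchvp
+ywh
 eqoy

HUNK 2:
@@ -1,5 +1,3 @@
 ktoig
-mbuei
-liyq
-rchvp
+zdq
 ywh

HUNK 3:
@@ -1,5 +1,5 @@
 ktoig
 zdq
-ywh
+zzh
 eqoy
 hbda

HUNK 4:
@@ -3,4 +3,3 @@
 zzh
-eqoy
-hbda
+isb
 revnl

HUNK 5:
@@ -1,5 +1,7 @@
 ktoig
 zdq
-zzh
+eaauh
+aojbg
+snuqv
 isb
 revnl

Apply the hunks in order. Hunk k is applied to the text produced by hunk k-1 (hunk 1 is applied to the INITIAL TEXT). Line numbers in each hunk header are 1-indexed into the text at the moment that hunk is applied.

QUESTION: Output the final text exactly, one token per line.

Answer: ktoig
zdq
eaauh
aojbg
snuqv
isb
revnl

Derivation:
Hunk 1: at line 2 remove [nienu,damlh,ungss] add [liyq,rchvp,ywh] -> 8 lines: ktoig mbuei liyq rchvp ywh eqoy hbda revnl
Hunk 2: at line 1 remove [mbuei,liyq,rchvp] add [zdq] -> 6 lines: ktoig zdq ywh eqoy hbda revnl
Hunk 3: at line 1 remove [ywh] add [zzh] -> 6 lines: ktoig zdq zzh eqoy hbda revnl
Hunk 4: at line 3 remove [eqoy,hbda] add [isb] -> 5 lines: ktoig zdq zzh isb revnl
Hunk 5: at line 1 remove [zzh] add [eaauh,aojbg,snuqv] -> 7 lines: ktoig zdq eaauh aojbg snuqv isb revnl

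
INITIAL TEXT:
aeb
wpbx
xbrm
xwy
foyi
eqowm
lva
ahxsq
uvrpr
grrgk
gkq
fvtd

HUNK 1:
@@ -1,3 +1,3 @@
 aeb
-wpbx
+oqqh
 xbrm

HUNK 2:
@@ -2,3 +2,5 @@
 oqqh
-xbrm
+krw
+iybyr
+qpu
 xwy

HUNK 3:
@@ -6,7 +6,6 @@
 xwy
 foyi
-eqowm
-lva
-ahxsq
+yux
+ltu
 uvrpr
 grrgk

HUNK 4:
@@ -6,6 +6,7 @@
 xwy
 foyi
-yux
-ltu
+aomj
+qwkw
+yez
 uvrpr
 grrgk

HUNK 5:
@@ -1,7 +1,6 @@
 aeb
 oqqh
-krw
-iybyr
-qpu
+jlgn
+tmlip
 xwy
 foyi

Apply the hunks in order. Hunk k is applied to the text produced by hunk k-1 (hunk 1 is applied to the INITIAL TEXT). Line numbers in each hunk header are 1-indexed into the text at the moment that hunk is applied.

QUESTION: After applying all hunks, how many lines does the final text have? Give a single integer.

Hunk 1: at line 1 remove [wpbx] add [oqqh] -> 12 lines: aeb oqqh xbrm xwy foyi eqowm lva ahxsq uvrpr grrgk gkq fvtd
Hunk 2: at line 2 remove [xbrm] add [krw,iybyr,qpu] -> 14 lines: aeb oqqh krw iybyr qpu xwy foyi eqowm lva ahxsq uvrpr grrgk gkq fvtd
Hunk 3: at line 6 remove [eqowm,lva,ahxsq] add [yux,ltu] -> 13 lines: aeb oqqh krw iybyr qpu xwy foyi yux ltu uvrpr grrgk gkq fvtd
Hunk 4: at line 6 remove [yux,ltu] add [aomj,qwkw,yez] -> 14 lines: aeb oqqh krw iybyr qpu xwy foyi aomj qwkw yez uvrpr grrgk gkq fvtd
Hunk 5: at line 1 remove [krw,iybyr,qpu] add [jlgn,tmlip] -> 13 lines: aeb oqqh jlgn tmlip xwy foyi aomj qwkw yez uvrpr grrgk gkq fvtd
Final line count: 13

Answer: 13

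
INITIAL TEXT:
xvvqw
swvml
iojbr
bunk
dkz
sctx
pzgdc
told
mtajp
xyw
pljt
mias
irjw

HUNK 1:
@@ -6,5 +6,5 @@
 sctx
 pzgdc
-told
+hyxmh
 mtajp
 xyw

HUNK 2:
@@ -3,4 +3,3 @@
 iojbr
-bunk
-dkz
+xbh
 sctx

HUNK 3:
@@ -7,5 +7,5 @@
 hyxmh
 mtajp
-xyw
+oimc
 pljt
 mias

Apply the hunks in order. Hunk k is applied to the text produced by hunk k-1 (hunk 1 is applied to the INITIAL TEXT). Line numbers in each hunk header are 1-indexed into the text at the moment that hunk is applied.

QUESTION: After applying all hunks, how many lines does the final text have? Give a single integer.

Hunk 1: at line 6 remove [told] add [hyxmh] -> 13 lines: xvvqw swvml iojbr bunk dkz sctx pzgdc hyxmh mtajp xyw pljt mias irjw
Hunk 2: at line 3 remove [bunk,dkz] add [xbh] -> 12 lines: xvvqw swvml iojbr xbh sctx pzgdc hyxmh mtajp xyw pljt mias irjw
Hunk 3: at line 7 remove [xyw] add [oimc] -> 12 lines: xvvqw swvml iojbr xbh sctx pzgdc hyxmh mtajp oimc pljt mias irjw
Final line count: 12

Answer: 12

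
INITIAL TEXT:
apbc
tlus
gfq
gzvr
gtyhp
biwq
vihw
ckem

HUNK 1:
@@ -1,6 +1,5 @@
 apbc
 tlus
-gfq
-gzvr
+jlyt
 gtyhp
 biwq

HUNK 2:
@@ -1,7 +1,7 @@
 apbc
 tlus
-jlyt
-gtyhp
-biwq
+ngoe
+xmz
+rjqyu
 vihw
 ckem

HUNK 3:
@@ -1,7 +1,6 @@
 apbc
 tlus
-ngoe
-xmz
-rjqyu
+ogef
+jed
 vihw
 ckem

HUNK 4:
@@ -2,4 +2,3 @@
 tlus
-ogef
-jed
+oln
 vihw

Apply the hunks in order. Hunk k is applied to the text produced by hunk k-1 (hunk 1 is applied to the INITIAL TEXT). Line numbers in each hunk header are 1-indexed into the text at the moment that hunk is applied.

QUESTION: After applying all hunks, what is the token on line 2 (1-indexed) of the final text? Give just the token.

Hunk 1: at line 1 remove [gfq,gzvr] add [jlyt] -> 7 lines: apbc tlus jlyt gtyhp biwq vihw ckem
Hunk 2: at line 1 remove [jlyt,gtyhp,biwq] add [ngoe,xmz,rjqyu] -> 7 lines: apbc tlus ngoe xmz rjqyu vihw ckem
Hunk 3: at line 1 remove [ngoe,xmz,rjqyu] add [ogef,jed] -> 6 lines: apbc tlus ogef jed vihw ckem
Hunk 4: at line 2 remove [ogef,jed] add [oln] -> 5 lines: apbc tlus oln vihw ckem
Final line 2: tlus

Answer: tlus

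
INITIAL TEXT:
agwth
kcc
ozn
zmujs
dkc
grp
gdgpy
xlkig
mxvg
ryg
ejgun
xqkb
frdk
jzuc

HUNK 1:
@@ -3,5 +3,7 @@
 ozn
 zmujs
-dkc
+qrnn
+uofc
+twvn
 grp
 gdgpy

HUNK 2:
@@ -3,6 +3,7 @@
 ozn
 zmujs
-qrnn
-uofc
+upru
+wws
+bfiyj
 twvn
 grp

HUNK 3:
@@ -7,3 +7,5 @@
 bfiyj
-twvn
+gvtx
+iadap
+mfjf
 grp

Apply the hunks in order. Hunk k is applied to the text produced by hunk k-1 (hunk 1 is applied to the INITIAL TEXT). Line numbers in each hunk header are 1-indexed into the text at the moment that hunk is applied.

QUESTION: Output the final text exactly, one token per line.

Answer: agwth
kcc
ozn
zmujs
upru
wws
bfiyj
gvtx
iadap
mfjf
grp
gdgpy
xlkig
mxvg
ryg
ejgun
xqkb
frdk
jzuc

Derivation:
Hunk 1: at line 3 remove [dkc] add [qrnn,uofc,twvn] -> 16 lines: agwth kcc ozn zmujs qrnn uofc twvn grp gdgpy xlkig mxvg ryg ejgun xqkb frdk jzuc
Hunk 2: at line 3 remove [qrnn,uofc] add [upru,wws,bfiyj] -> 17 lines: agwth kcc ozn zmujs upru wws bfiyj twvn grp gdgpy xlkig mxvg ryg ejgun xqkb frdk jzuc
Hunk 3: at line 7 remove [twvn] add [gvtx,iadap,mfjf] -> 19 lines: agwth kcc ozn zmujs upru wws bfiyj gvtx iadap mfjf grp gdgpy xlkig mxvg ryg ejgun xqkb frdk jzuc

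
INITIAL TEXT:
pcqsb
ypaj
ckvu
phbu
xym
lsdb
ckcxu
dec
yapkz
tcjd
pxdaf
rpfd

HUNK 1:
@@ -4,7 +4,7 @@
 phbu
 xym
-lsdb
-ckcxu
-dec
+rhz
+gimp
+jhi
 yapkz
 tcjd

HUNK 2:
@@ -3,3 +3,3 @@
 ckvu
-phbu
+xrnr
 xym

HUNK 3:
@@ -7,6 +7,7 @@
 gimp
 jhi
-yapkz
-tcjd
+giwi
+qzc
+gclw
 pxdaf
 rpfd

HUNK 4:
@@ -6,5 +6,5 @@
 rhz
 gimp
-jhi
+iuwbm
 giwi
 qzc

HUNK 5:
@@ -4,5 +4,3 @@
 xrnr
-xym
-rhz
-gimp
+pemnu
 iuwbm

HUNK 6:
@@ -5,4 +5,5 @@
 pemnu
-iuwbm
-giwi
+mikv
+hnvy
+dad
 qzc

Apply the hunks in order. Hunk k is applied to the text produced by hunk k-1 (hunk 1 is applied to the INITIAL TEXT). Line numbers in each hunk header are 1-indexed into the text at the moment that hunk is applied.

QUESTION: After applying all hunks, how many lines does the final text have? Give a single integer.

Hunk 1: at line 4 remove [lsdb,ckcxu,dec] add [rhz,gimp,jhi] -> 12 lines: pcqsb ypaj ckvu phbu xym rhz gimp jhi yapkz tcjd pxdaf rpfd
Hunk 2: at line 3 remove [phbu] add [xrnr] -> 12 lines: pcqsb ypaj ckvu xrnr xym rhz gimp jhi yapkz tcjd pxdaf rpfd
Hunk 3: at line 7 remove [yapkz,tcjd] add [giwi,qzc,gclw] -> 13 lines: pcqsb ypaj ckvu xrnr xym rhz gimp jhi giwi qzc gclw pxdaf rpfd
Hunk 4: at line 6 remove [jhi] add [iuwbm] -> 13 lines: pcqsb ypaj ckvu xrnr xym rhz gimp iuwbm giwi qzc gclw pxdaf rpfd
Hunk 5: at line 4 remove [xym,rhz,gimp] add [pemnu] -> 11 lines: pcqsb ypaj ckvu xrnr pemnu iuwbm giwi qzc gclw pxdaf rpfd
Hunk 6: at line 5 remove [iuwbm,giwi] add [mikv,hnvy,dad] -> 12 lines: pcqsb ypaj ckvu xrnr pemnu mikv hnvy dad qzc gclw pxdaf rpfd
Final line count: 12

Answer: 12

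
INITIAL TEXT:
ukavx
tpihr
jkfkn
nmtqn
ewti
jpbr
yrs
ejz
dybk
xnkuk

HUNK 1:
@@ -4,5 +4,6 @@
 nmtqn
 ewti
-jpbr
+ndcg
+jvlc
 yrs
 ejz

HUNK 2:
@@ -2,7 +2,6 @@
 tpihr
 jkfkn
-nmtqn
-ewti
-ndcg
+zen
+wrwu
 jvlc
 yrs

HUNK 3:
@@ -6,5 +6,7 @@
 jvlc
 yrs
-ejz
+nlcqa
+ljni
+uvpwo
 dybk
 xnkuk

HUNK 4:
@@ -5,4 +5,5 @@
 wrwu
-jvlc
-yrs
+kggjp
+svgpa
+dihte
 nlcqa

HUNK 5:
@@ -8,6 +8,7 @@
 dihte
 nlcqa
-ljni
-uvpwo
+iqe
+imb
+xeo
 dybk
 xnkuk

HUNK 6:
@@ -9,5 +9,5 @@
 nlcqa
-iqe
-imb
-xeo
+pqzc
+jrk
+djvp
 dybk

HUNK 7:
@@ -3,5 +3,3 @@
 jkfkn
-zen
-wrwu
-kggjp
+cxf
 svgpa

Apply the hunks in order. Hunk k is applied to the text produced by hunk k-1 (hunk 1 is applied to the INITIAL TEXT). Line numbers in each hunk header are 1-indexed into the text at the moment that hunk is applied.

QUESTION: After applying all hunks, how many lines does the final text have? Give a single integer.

Hunk 1: at line 4 remove [jpbr] add [ndcg,jvlc] -> 11 lines: ukavx tpihr jkfkn nmtqn ewti ndcg jvlc yrs ejz dybk xnkuk
Hunk 2: at line 2 remove [nmtqn,ewti,ndcg] add [zen,wrwu] -> 10 lines: ukavx tpihr jkfkn zen wrwu jvlc yrs ejz dybk xnkuk
Hunk 3: at line 6 remove [ejz] add [nlcqa,ljni,uvpwo] -> 12 lines: ukavx tpihr jkfkn zen wrwu jvlc yrs nlcqa ljni uvpwo dybk xnkuk
Hunk 4: at line 5 remove [jvlc,yrs] add [kggjp,svgpa,dihte] -> 13 lines: ukavx tpihr jkfkn zen wrwu kggjp svgpa dihte nlcqa ljni uvpwo dybk xnkuk
Hunk 5: at line 8 remove [ljni,uvpwo] add [iqe,imb,xeo] -> 14 lines: ukavx tpihr jkfkn zen wrwu kggjp svgpa dihte nlcqa iqe imb xeo dybk xnkuk
Hunk 6: at line 9 remove [iqe,imb,xeo] add [pqzc,jrk,djvp] -> 14 lines: ukavx tpihr jkfkn zen wrwu kggjp svgpa dihte nlcqa pqzc jrk djvp dybk xnkuk
Hunk 7: at line 3 remove [zen,wrwu,kggjp] add [cxf] -> 12 lines: ukavx tpihr jkfkn cxf svgpa dihte nlcqa pqzc jrk djvp dybk xnkuk
Final line count: 12

Answer: 12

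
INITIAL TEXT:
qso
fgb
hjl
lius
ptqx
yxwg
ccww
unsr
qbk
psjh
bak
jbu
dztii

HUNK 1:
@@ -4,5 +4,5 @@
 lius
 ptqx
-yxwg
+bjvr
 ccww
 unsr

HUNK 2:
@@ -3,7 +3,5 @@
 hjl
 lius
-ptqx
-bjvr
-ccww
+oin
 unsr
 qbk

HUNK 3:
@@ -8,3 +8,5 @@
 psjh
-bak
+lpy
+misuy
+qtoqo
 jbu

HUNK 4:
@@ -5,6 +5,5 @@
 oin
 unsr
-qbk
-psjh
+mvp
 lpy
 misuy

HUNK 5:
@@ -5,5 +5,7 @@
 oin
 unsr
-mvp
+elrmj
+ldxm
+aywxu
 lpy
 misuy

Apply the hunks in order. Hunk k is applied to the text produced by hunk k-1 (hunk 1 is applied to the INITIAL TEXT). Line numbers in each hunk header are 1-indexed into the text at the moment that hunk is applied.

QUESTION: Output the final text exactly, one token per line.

Hunk 1: at line 4 remove [yxwg] add [bjvr] -> 13 lines: qso fgb hjl lius ptqx bjvr ccww unsr qbk psjh bak jbu dztii
Hunk 2: at line 3 remove [ptqx,bjvr,ccww] add [oin] -> 11 lines: qso fgb hjl lius oin unsr qbk psjh bak jbu dztii
Hunk 3: at line 8 remove [bak] add [lpy,misuy,qtoqo] -> 13 lines: qso fgb hjl lius oin unsr qbk psjh lpy misuy qtoqo jbu dztii
Hunk 4: at line 5 remove [qbk,psjh] add [mvp] -> 12 lines: qso fgb hjl lius oin unsr mvp lpy misuy qtoqo jbu dztii
Hunk 5: at line 5 remove [mvp] add [elrmj,ldxm,aywxu] -> 14 lines: qso fgb hjl lius oin unsr elrmj ldxm aywxu lpy misuy qtoqo jbu dztii

Answer: qso
fgb
hjl
lius
oin
unsr
elrmj
ldxm
aywxu
lpy
misuy
qtoqo
jbu
dztii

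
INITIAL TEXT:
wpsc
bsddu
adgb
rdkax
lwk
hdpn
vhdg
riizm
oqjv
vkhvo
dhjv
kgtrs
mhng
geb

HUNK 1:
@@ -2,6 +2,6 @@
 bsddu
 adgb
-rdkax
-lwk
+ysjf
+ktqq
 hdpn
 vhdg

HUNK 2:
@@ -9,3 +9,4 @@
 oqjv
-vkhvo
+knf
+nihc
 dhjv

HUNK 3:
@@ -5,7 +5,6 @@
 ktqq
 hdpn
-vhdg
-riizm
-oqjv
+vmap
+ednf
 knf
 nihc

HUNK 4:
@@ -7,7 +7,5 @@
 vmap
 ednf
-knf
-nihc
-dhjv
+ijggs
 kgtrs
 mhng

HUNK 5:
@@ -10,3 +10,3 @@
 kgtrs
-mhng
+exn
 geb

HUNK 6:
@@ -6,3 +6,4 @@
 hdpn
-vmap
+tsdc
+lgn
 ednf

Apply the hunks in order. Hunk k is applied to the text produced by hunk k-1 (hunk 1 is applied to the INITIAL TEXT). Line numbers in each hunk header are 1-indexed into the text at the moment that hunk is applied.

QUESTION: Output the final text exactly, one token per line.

Hunk 1: at line 2 remove [rdkax,lwk] add [ysjf,ktqq] -> 14 lines: wpsc bsddu adgb ysjf ktqq hdpn vhdg riizm oqjv vkhvo dhjv kgtrs mhng geb
Hunk 2: at line 9 remove [vkhvo] add [knf,nihc] -> 15 lines: wpsc bsddu adgb ysjf ktqq hdpn vhdg riizm oqjv knf nihc dhjv kgtrs mhng geb
Hunk 3: at line 5 remove [vhdg,riizm,oqjv] add [vmap,ednf] -> 14 lines: wpsc bsddu adgb ysjf ktqq hdpn vmap ednf knf nihc dhjv kgtrs mhng geb
Hunk 4: at line 7 remove [knf,nihc,dhjv] add [ijggs] -> 12 lines: wpsc bsddu adgb ysjf ktqq hdpn vmap ednf ijggs kgtrs mhng geb
Hunk 5: at line 10 remove [mhng] add [exn] -> 12 lines: wpsc bsddu adgb ysjf ktqq hdpn vmap ednf ijggs kgtrs exn geb
Hunk 6: at line 6 remove [vmap] add [tsdc,lgn] -> 13 lines: wpsc bsddu adgb ysjf ktqq hdpn tsdc lgn ednf ijggs kgtrs exn geb

Answer: wpsc
bsddu
adgb
ysjf
ktqq
hdpn
tsdc
lgn
ednf
ijggs
kgtrs
exn
geb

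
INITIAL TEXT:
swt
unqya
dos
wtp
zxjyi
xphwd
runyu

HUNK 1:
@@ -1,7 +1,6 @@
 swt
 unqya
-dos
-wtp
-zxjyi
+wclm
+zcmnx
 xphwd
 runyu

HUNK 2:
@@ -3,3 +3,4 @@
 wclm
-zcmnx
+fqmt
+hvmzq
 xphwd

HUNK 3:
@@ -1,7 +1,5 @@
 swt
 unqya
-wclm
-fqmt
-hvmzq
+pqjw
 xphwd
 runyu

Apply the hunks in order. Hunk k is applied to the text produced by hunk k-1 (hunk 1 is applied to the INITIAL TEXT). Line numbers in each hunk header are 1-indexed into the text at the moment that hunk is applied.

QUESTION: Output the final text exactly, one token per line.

Hunk 1: at line 1 remove [dos,wtp,zxjyi] add [wclm,zcmnx] -> 6 lines: swt unqya wclm zcmnx xphwd runyu
Hunk 2: at line 3 remove [zcmnx] add [fqmt,hvmzq] -> 7 lines: swt unqya wclm fqmt hvmzq xphwd runyu
Hunk 3: at line 1 remove [wclm,fqmt,hvmzq] add [pqjw] -> 5 lines: swt unqya pqjw xphwd runyu

Answer: swt
unqya
pqjw
xphwd
runyu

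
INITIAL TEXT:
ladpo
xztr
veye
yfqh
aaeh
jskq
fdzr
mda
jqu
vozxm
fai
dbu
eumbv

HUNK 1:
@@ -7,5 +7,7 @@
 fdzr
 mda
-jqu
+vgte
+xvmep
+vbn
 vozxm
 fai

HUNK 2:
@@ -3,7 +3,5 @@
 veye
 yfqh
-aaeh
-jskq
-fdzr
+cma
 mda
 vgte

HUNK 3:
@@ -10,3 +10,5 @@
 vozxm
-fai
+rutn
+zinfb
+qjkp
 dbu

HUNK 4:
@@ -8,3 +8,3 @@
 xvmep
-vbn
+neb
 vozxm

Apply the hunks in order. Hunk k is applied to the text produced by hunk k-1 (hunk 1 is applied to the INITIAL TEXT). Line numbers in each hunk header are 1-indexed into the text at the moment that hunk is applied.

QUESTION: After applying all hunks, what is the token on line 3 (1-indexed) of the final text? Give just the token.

Answer: veye

Derivation:
Hunk 1: at line 7 remove [jqu] add [vgte,xvmep,vbn] -> 15 lines: ladpo xztr veye yfqh aaeh jskq fdzr mda vgte xvmep vbn vozxm fai dbu eumbv
Hunk 2: at line 3 remove [aaeh,jskq,fdzr] add [cma] -> 13 lines: ladpo xztr veye yfqh cma mda vgte xvmep vbn vozxm fai dbu eumbv
Hunk 3: at line 10 remove [fai] add [rutn,zinfb,qjkp] -> 15 lines: ladpo xztr veye yfqh cma mda vgte xvmep vbn vozxm rutn zinfb qjkp dbu eumbv
Hunk 4: at line 8 remove [vbn] add [neb] -> 15 lines: ladpo xztr veye yfqh cma mda vgte xvmep neb vozxm rutn zinfb qjkp dbu eumbv
Final line 3: veye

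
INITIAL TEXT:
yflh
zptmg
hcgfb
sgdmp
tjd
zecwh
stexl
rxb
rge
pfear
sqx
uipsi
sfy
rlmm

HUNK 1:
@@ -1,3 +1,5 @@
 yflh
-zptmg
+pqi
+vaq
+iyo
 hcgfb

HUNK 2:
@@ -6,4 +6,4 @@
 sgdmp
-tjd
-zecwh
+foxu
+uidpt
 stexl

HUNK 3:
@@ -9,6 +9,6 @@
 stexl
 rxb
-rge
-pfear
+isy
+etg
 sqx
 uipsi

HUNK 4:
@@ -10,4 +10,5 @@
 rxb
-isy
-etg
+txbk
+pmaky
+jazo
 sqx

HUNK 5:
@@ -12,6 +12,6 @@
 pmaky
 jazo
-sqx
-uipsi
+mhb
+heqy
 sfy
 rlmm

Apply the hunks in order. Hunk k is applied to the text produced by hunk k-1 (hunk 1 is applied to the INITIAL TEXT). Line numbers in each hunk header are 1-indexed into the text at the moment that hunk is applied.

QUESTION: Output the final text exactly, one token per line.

Hunk 1: at line 1 remove [zptmg] add [pqi,vaq,iyo] -> 16 lines: yflh pqi vaq iyo hcgfb sgdmp tjd zecwh stexl rxb rge pfear sqx uipsi sfy rlmm
Hunk 2: at line 6 remove [tjd,zecwh] add [foxu,uidpt] -> 16 lines: yflh pqi vaq iyo hcgfb sgdmp foxu uidpt stexl rxb rge pfear sqx uipsi sfy rlmm
Hunk 3: at line 9 remove [rge,pfear] add [isy,etg] -> 16 lines: yflh pqi vaq iyo hcgfb sgdmp foxu uidpt stexl rxb isy etg sqx uipsi sfy rlmm
Hunk 4: at line 10 remove [isy,etg] add [txbk,pmaky,jazo] -> 17 lines: yflh pqi vaq iyo hcgfb sgdmp foxu uidpt stexl rxb txbk pmaky jazo sqx uipsi sfy rlmm
Hunk 5: at line 12 remove [sqx,uipsi] add [mhb,heqy] -> 17 lines: yflh pqi vaq iyo hcgfb sgdmp foxu uidpt stexl rxb txbk pmaky jazo mhb heqy sfy rlmm

Answer: yflh
pqi
vaq
iyo
hcgfb
sgdmp
foxu
uidpt
stexl
rxb
txbk
pmaky
jazo
mhb
heqy
sfy
rlmm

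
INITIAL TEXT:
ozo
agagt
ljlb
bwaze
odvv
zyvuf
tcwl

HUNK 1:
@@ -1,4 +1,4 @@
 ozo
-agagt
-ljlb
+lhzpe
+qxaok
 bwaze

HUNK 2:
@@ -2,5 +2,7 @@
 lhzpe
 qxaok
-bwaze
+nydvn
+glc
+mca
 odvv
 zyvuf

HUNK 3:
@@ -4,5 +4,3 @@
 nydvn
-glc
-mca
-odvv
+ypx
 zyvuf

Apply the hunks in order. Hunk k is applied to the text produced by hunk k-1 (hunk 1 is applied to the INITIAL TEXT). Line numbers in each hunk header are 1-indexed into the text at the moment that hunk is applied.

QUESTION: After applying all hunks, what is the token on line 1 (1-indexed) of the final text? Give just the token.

Hunk 1: at line 1 remove [agagt,ljlb] add [lhzpe,qxaok] -> 7 lines: ozo lhzpe qxaok bwaze odvv zyvuf tcwl
Hunk 2: at line 2 remove [bwaze] add [nydvn,glc,mca] -> 9 lines: ozo lhzpe qxaok nydvn glc mca odvv zyvuf tcwl
Hunk 3: at line 4 remove [glc,mca,odvv] add [ypx] -> 7 lines: ozo lhzpe qxaok nydvn ypx zyvuf tcwl
Final line 1: ozo

Answer: ozo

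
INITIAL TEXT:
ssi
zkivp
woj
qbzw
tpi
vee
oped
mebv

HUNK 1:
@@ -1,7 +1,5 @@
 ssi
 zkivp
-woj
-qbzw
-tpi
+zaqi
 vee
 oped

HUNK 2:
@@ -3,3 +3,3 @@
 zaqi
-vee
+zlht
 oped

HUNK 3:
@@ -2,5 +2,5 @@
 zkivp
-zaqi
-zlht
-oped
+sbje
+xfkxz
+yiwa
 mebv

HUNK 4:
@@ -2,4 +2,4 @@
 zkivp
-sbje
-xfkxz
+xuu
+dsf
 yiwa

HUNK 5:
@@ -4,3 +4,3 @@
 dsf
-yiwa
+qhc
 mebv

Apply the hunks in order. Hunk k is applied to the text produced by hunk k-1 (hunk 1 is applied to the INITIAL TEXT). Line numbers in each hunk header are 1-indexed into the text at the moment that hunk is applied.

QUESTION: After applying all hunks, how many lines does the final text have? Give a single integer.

Answer: 6

Derivation:
Hunk 1: at line 1 remove [woj,qbzw,tpi] add [zaqi] -> 6 lines: ssi zkivp zaqi vee oped mebv
Hunk 2: at line 3 remove [vee] add [zlht] -> 6 lines: ssi zkivp zaqi zlht oped mebv
Hunk 3: at line 2 remove [zaqi,zlht,oped] add [sbje,xfkxz,yiwa] -> 6 lines: ssi zkivp sbje xfkxz yiwa mebv
Hunk 4: at line 2 remove [sbje,xfkxz] add [xuu,dsf] -> 6 lines: ssi zkivp xuu dsf yiwa mebv
Hunk 5: at line 4 remove [yiwa] add [qhc] -> 6 lines: ssi zkivp xuu dsf qhc mebv
Final line count: 6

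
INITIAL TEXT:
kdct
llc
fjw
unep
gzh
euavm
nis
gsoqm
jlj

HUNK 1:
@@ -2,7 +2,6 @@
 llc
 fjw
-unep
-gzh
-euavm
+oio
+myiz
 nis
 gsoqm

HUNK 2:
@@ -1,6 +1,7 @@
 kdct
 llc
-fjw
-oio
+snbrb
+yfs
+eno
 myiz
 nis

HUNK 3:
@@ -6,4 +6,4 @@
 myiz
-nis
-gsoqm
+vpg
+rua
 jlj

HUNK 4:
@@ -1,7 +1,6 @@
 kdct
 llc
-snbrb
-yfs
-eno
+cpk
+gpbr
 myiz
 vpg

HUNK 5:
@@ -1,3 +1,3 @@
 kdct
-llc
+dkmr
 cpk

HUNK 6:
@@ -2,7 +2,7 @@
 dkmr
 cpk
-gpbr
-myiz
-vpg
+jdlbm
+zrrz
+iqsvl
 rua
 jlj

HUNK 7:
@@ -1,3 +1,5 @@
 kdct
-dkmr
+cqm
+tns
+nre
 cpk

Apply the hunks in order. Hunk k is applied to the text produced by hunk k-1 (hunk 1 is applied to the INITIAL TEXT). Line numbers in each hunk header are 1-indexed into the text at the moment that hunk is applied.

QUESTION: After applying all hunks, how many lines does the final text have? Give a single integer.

Hunk 1: at line 2 remove [unep,gzh,euavm] add [oio,myiz] -> 8 lines: kdct llc fjw oio myiz nis gsoqm jlj
Hunk 2: at line 1 remove [fjw,oio] add [snbrb,yfs,eno] -> 9 lines: kdct llc snbrb yfs eno myiz nis gsoqm jlj
Hunk 3: at line 6 remove [nis,gsoqm] add [vpg,rua] -> 9 lines: kdct llc snbrb yfs eno myiz vpg rua jlj
Hunk 4: at line 1 remove [snbrb,yfs,eno] add [cpk,gpbr] -> 8 lines: kdct llc cpk gpbr myiz vpg rua jlj
Hunk 5: at line 1 remove [llc] add [dkmr] -> 8 lines: kdct dkmr cpk gpbr myiz vpg rua jlj
Hunk 6: at line 2 remove [gpbr,myiz,vpg] add [jdlbm,zrrz,iqsvl] -> 8 lines: kdct dkmr cpk jdlbm zrrz iqsvl rua jlj
Hunk 7: at line 1 remove [dkmr] add [cqm,tns,nre] -> 10 lines: kdct cqm tns nre cpk jdlbm zrrz iqsvl rua jlj
Final line count: 10

Answer: 10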